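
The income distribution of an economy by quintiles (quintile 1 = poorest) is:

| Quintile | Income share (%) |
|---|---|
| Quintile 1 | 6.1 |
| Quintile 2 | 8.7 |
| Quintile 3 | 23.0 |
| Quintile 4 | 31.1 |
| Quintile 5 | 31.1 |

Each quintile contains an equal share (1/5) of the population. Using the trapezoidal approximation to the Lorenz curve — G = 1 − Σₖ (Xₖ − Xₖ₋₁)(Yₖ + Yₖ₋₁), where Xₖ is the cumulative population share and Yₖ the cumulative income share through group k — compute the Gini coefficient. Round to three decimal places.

Cumulative income shares Yₖ: 0.0610, 0.1480, 0.3780, 0.6890, 1.0000
Σ (Xₖ−Xₖ₋₁)(Yₖ+Yₖ₋₁) = (1/5)(0.0610+0.0000) + (1/5)(0.1480+0.0610) + (1/5)(0.3780+0.1480) + (1/5)(0.6890+0.3780) + (1/5)(1.0000+0.6890)
  = 0.0122 + 0.0418 + 0.1052 + 0.2134 + 0.3378 = 0.7104
G = 1 − 0.7104 = 0.2896

0.290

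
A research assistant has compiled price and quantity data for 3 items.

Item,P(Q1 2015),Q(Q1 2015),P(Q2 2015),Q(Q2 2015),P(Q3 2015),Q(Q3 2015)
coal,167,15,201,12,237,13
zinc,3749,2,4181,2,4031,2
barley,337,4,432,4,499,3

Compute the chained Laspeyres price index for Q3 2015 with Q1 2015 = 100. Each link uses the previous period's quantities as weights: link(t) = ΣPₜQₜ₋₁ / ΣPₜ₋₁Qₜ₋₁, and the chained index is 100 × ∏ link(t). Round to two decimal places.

119.15

Link Q1 2015→Q2 2015:
ΣP(Q2 2015)Q(Q1 2015) = 201×15 + 4181×2 + 432×4 = 3015 + 8362 + 1728 = 13105
ΣP(Q1 2015)Q(Q1 2015) = 167×15 + 3749×2 + 337×4 = 2505 + 7498 + 1348 = 11351
link = 13105/11351 = 1.154524
Link Q2 2015→Q3 2015:
ΣP(Q3 2015)Q(Q2 2015) = 237×12 + 4031×2 + 499×4 = 2844 + 8062 + 1996 = 12902
ΣP(Q2 2015)Q(Q2 2015) = 201×12 + 4181×2 + 432×4 = 2412 + 8362 + 1728 = 12502
link = 12902/12502 = 1.031995
Chained index = 100 × 1.154524 × 1.031995 = 119.1463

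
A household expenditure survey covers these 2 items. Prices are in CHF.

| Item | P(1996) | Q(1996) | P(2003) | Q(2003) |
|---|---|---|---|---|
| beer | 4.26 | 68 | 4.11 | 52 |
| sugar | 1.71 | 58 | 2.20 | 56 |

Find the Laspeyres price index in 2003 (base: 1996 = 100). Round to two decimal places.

104.69

Laspeyres price index uses base-period quantities as weights.
ΣP(2003)·Q(1996) = 4.11×68 + 2.20×58 = 279.48 + 127.6 = 407.08
ΣP(1996)·Q(1996) = 4.26×68 + 1.71×58 = 289.68 + 99.18 = 388.86
Index = 407.08 / 388.86 × 100 = 104.6855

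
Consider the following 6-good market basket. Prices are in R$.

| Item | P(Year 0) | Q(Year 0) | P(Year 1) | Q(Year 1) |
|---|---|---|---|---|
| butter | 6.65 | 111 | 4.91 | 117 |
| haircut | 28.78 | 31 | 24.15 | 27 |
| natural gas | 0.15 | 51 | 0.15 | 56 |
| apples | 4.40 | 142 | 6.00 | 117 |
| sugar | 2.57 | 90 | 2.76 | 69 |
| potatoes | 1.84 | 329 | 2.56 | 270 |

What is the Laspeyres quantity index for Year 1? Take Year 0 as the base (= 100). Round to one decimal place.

Laspeyres quantity index uses base-period prices as weights.
ΣP(Year 0)·Q(Year 1) = 6.65×117 + 28.78×27 + 0.15×56 + 4.40×117 + 2.57×69 + 1.84×270 = 778.05 + 777.06 + 8.4 + 514.8 + 177.33 + 496.8 = 2752.44
ΣP(Year 0)·Q(Year 0) = 6.65×111 + 28.78×31 + 0.15×51 + 4.40×142 + 2.57×90 + 1.84×329 = 738.15 + 892.18 + 7.65 + 624.8 + 231.3 + 605.36 = 3099.44
Index = 2752.44 / 3099.44 × 100 = 88.8044

88.8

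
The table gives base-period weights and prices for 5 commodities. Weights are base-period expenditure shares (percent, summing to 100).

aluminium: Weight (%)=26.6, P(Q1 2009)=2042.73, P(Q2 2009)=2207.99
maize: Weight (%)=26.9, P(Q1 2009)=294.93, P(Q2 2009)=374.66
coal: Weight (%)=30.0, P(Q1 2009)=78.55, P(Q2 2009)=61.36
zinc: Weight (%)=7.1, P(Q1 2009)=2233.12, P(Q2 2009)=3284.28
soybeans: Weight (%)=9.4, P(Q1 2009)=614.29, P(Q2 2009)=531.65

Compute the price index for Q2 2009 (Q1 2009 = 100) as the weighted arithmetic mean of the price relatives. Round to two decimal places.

aluminium: 26.6 × (2207.99/2042.73) = 26.6 × 1.080902 = 28.7520
maize: 26.9 × (374.66/294.93) = 26.9 × 1.270335 = 34.1720
coal: 30.0 × (61.36/78.55) = 30.0 × 0.781158 = 23.4348
zinc: 7.1 × (3284.28/2233.12) = 7.1 × 1.470714 = 10.4421
soybeans: 9.4 × (531.65/614.29) = 9.4 × 0.865471 = 8.1354
Index = Σ wᵢ·(p₁ᵢ/p₀ᵢ) = 28.7520 + 34.1720 + 23.4348 + 10.4421 + 8.1354 = 104.9362

104.94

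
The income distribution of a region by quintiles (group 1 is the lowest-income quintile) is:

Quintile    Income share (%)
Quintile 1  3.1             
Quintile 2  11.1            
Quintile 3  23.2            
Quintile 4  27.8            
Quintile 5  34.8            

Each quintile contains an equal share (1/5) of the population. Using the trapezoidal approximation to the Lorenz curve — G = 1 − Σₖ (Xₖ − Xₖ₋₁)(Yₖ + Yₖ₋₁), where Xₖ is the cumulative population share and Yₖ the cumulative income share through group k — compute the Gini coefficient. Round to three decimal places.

0.320

Cumulative income shares Yₖ: 0.0310, 0.1420, 0.3740, 0.6520, 1.0000
Σ (Xₖ−Xₖ₋₁)(Yₖ+Yₖ₋₁) = (1/5)(0.0310+0.0000) + (1/5)(0.1420+0.0310) + (1/5)(0.3740+0.1420) + (1/5)(0.6520+0.3740) + (1/5)(1.0000+0.6520)
  = 0.0062 + 0.0346 + 0.1032 + 0.2052 + 0.3304 = 0.6796
G = 1 − 0.6796 = 0.3204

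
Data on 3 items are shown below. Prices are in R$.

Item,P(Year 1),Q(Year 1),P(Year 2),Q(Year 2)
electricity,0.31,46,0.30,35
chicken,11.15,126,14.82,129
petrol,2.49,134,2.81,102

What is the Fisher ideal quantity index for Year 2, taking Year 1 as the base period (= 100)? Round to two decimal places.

97.50

Laspeyres component (base-period weights):
ΣP(Year 1)Q(Year 2) = 0.31×35 + 11.15×129 + 2.49×102 = 10.85 + 1438.35 + 253.98 = 1703.18
ΣP(Year 1)Q(Year 1) = 0.31×46 + 11.15×126 + 2.49×134 = 14.26 + 1404.9 + 333.66 = 1752.82
L = 1703.18 / 1752.82 × 100 = 97.1680
Paasche component (current-period weights):
ΣP(Year 2)Q(Year 2) = 0.30×35 + 14.82×129 + 2.81×102 = 10.5 + 1911.78 + 286.62 = 2208.9
ΣP(Year 2)Q(Year 1) = 0.30×46 + 14.82×126 + 2.81×134 = 13.8 + 1867.32 + 376.54 = 2257.66
P = 2208.9 / 2257.66 × 100 = 97.8402
Fisher = √(L × P) = √(97.1680 × 97.8402) = 97.5035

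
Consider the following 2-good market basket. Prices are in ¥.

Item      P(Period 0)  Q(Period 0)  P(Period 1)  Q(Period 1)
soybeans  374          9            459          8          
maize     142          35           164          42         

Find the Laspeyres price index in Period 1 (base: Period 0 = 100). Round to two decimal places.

118.41

Laspeyres price index uses base-period quantities as weights.
ΣP(Period 1)·Q(Period 0) = 459×9 + 164×35 = 4131 + 5740 = 9871
ΣP(Period 0)·Q(Period 0) = 374×9 + 142×35 = 3366 + 4970 = 8336
Index = 9871 / 8336 × 100 = 118.4141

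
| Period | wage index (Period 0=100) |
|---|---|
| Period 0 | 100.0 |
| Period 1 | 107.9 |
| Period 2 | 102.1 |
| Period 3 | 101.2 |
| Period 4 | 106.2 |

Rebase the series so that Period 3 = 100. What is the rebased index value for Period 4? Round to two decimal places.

104.94

Rebased(Period 4) = 106.2 / 101.2 × 100 = 104.9407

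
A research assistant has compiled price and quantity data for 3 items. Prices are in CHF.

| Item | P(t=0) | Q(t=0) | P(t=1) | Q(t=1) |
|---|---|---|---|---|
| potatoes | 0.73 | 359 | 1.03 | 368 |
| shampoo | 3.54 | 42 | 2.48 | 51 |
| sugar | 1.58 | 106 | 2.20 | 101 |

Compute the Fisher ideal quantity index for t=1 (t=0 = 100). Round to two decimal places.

104.09

Laspeyres component (base-period weights):
ΣP(t=0)Q(t=1) = 0.73×368 + 3.54×51 + 1.58×101 = 268.64 + 180.54 + 159.58 = 608.76
ΣP(t=0)Q(t=0) = 0.73×359 + 3.54×42 + 1.58×106 = 262.07 + 148.68 + 167.48 = 578.23
L = 608.76 / 578.23 × 100 = 105.2799
Paasche component (current-period weights):
ΣP(t=1)Q(t=1) = 1.03×368 + 2.48×51 + 2.20×101 = 379.04 + 126.48 + 222.2 = 727.72
ΣP(t=1)Q(t=0) = 1.03×359 + 2.48×42 + 2.20×106 = 369.77 + 104.16 + 233.2 = 707.13
P = 727.72 / 707.13 × 100 = 102.9118
Fisher = √(L × P) = √(105.2799 × 102.9118) = 104.0891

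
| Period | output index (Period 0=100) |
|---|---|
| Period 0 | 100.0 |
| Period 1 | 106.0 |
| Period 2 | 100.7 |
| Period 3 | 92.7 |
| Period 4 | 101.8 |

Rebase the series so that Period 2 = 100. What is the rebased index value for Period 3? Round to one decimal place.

92.1

Rebased(Period 3) = 92.7 / 100.7 × 100 = 92.0556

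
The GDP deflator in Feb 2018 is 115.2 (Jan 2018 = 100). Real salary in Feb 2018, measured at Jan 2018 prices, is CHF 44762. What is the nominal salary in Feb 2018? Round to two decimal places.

51565.82

Nominal = Real × (Index/100) = 44762 × (115.2/100)
        = 44762 × 1.152 = 51565.8240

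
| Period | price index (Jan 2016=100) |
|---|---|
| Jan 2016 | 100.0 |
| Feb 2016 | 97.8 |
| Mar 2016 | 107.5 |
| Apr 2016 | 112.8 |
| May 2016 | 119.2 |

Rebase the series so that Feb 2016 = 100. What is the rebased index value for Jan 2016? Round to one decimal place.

102.2

Rebased(Jan 2016) = 100.0 / 97.8 × 100 = 102.2495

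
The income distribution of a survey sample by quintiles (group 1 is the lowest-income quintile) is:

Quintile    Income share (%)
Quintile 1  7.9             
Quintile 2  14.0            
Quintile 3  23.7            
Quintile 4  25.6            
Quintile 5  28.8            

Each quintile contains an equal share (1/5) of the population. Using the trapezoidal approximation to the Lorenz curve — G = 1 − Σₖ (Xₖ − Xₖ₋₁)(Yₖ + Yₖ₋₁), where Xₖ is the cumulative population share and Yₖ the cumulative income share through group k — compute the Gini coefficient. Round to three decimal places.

0.214

Cumulative income shares Yₖ: 0.0790, 0.2190, 0.4560, 0.7120, 1.0000
Σ (Xₖ−Xₖ₋₁)(Yₖ+Yₖ₋₁) = (1/5)(0.0790+0.0000) + (1/5)(0.2190+0.0790) + (1/5)(0.4560+0.2190) + (1/5)(0.7120+0.4560) + (1/5)(1.0000+0.7120)
  = 0.0158 + 0.0596 + 0.1350 + 0.2336 + 0.3424 = 0.7864
G = 1 − 0.7864 = 0.2136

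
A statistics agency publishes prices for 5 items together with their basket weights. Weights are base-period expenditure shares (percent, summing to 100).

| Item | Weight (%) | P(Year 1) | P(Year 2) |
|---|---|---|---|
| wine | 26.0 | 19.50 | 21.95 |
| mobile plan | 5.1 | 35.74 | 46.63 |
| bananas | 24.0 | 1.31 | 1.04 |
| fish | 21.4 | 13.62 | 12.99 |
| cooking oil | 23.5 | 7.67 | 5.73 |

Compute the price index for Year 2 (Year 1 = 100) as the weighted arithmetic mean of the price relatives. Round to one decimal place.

92.9

wine: 26.0 × (21.95/19.50) = 26.0 × 1.125641 = 29.2667
mobile plan: 5.1 × (46.63/35.74) = 5.1 × 1.304701 = 6.6540
bananas: 24.0 × (1.04/1.31) = 24.0 × 0.793893 = 19.0534
fish: 21.4 × (12.99/13.62) = 21.4 × 0.953744 = 20.4101
cooking oil: 23.5 × (5.73/7.67) = 23.5 × 0.747066 = 17.5561
Index = Σ wᵢ·(p₁ᵢ/p₀ᵢ) = 29.2667 + 6.6540 + 19.0534 + 20.4101 + 17.5561 = 92.9403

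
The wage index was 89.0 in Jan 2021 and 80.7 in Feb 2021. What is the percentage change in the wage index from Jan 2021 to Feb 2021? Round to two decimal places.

Change = (80.7 − 89.0) / 89.0 × 100
       = -8.3 / 89.0 × 100 = -9.3258%

-9.33%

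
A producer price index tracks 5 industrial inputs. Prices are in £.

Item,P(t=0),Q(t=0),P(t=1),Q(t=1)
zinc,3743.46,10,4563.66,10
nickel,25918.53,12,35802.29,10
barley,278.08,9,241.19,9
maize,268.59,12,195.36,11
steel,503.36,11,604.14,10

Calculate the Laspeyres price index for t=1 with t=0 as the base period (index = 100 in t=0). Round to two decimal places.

Laspeyres price index uses base-period quantities as weights.
ΣP(t=1)·Q(t=0) = 4563.66×10 + 35802.29×12 + 241.19×9 + 195.36×12 + 604.14×11 = 45636.6 + 429627.48 + 2170.71 + 2344.32 + 6645.54 = 486424.65
ΣP(t=0)·Q(t=0) = 3743.46×10 + 25918.53×12 + 278.08×9 + 268.59×12 + 503.36×11 = 37434.6 + 311022.36 + 2502.72 + 3223.08 + 5536.96 = 359719.72
Index = 486424.65 / 359719.72 × 100 = 135.2232

135.22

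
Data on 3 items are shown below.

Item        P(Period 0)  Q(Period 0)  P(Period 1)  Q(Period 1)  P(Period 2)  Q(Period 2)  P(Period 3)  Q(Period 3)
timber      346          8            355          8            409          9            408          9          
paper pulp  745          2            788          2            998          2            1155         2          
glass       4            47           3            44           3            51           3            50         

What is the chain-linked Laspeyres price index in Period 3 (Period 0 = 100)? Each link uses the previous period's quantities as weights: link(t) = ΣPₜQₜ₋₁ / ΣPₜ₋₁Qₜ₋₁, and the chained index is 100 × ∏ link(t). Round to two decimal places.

128.06

Link Period 0→Period 1:
ΣP(Period 1)Q(Period 0) = 355×8 + 788×2 + 3×47 = 2840 + 1576 + 141 = 4557
ΣP(Period 0)Q(Period 0) = 346×8 + 745×2 + 4×47 = 2768 + 1490 + 188 = 4446
link = 4557/4446 = 1.024966
Link Period 1→Period 2:
ΣP(Period 2)Q(Period 1) = 409×8 + 998×2 + 3×44 = 3272 + 1996 + 132 = 5400
ΣP(Period 1)Q(Period 1) = 355×8 + 788×2 + 3×44 = 2840 + 1576 + 132 = 4548
link = 5400/4548 = 1.187335
Link Period 2→Period 3:
ΣP(Period 3)Q(Period 2) = 408×9 + 1155×2 + 3×51 = 3672 + 2310 + 153 = 6135
ΣP(Period 2)Q(Period 2) = 409×9 + 998×2 + 3×51 = 3681 + 1996 + 153 = 5830
link = 6135/5830 = 1.052316
Chained index = 100 × 1.024966 × 1.187335 × 1.052316 = 128.0645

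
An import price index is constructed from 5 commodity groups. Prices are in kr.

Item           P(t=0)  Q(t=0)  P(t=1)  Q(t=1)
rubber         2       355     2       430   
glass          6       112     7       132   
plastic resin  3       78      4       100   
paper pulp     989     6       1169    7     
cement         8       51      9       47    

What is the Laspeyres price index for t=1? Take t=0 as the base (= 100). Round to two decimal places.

Laspeyres price index uses base-period quantities as weights.
ΣP(t=1)·Q(t=0) = 2×355 + 7×112 + 4×78 + 1169×6 + 9×51 = 710 + 784 + 312 + 7014 + 459 = 9279
ΣP(t=0)·Q(t=0) = 2×355 + 6×112 + 3×78 + 989×6 + 8×51 = 710 + 672 + 234 + 5934 + 408 = 7958
Index = 9279 / 7958 × 100 = 116.5996

116.60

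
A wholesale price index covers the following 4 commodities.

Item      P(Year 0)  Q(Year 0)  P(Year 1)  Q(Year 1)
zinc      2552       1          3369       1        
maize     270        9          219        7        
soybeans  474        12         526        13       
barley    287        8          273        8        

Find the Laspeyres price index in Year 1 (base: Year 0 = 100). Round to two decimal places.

Laspeyres price index uses base-period quantities as weights.
ΣP(Year 1)·Q(Year 0) = 3369×1 + 219×9 + 526×12 + 273×8 = 3369 + 1971 + 6312 + 2184 = 13836
ΣP(Year 0)·Q(Year 0) = 2552×1 + 270×9 + 474×12 + 287×8 = 2552 + 2430 + 5688 + 2296 = 12966
Index = 13836 / 12966 × 100 = 106.7099

106.71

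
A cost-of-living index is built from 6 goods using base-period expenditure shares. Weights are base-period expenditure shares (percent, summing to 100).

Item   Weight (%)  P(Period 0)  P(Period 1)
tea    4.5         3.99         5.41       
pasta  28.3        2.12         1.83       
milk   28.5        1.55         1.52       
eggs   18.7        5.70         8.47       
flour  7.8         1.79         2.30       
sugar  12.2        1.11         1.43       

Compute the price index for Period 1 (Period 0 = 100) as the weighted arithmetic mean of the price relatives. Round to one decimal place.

112.0

tea: 4.5 × (5.41/3.99) = 4.5 × 1.355890 = 6.1015
pasta: 28.3 × (1.83/2.12) = 28.3 × 0.863208 = 24.4288
milk: 28.5 × (1.52/1.55) = 28.5 × 0.980645 = 27.9484
eggs: 18.7 × (8.47/5.70) = 18.7 × 1.485965 = 27.7875
flour: 7.8 × (2.30/1.79) = 7.8 × 1.284916 = 10.0223
sugar: 12.2 × (1.43/1.11) = 12.2 × 1.288288 = 15.7171
Index = Σ wᵢ·(p₁ᵢ/p₀ᵢ) = 6.1015 + 24.4288 + 27.9484 + 27.7875 + 10.0223 + 15.7171 = 112.0057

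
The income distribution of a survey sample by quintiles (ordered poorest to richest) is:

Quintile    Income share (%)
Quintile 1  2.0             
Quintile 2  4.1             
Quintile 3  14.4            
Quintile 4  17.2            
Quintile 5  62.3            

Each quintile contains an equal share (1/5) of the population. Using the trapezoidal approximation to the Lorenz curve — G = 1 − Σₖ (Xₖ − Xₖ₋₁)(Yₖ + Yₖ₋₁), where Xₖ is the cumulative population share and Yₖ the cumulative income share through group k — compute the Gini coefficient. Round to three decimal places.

Cumulative income shares Yₖ: 0.0200, 0.0610, 0.2050, 0.3770, 1.0000
Σ (Xₖ−Xₖ₋₁)(Yₖ+Yₖ₋₁) = (1/5)(0.0200+0.0000) + (1/5)(0.0610+0.0200) + (1/5)(0.2050+0.0610) + (1/5)(0.3770+0.2050) + (1/5)(1.0000+0.3770)
  = 0.0040 + 0.0162 + 0.0532 + 0.1164 + 0.2754 = 0.4652
G = 1 − 0.4652 = 0.5348

0.535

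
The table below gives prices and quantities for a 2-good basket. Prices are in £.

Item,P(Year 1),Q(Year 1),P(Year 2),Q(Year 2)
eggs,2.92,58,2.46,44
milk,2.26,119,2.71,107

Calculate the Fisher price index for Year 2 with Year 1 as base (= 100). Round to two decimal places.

106.83

Laspeyres component (base-period weights):
ΣP(Year 2)Q(Year 1) = 2.46×58 + 2.71×119 = 142.68 + 322.49 = 465.17
ΣP(Year 1)Q(Year 1) = 2.92×58 + 2.26×119 = 169.36 + 268.94 = 438.3
L = 465.17 / 438.3 × 100 = 106.1305
Paasche component (current-period weights):
ΣP(Year 2)Q(Year 2) = 2.46×44 + 2.71×107 = 108.24 + 289.97 = 398.21
ΣP(Year 1)Q(Year 2) = 2.92×44 + 2.26×107 = 128.48 + 241.82 = 370.3
P = 398.21 / 370.3 × 100 = 107.5371
Fisher = √(L × P) = √(106.1305 × 107.5371) = 106.8315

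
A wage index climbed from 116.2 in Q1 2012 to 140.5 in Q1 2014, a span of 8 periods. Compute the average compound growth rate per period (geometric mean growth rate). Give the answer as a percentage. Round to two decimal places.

2.40%

Growth factor = (140.5/116.2)^(1/8) = (1.209122)^(1/8) = 1.024021
Growth rate = 1.024021 − 1 = 0.024021 = 2.4021%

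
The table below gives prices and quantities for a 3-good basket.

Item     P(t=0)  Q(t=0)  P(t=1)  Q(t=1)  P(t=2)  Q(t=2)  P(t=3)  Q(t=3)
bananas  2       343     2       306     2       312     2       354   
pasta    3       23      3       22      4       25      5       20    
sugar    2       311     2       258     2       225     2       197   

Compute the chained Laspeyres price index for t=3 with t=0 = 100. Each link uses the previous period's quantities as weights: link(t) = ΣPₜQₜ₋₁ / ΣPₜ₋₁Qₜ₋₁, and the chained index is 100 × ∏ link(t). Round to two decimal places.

Link t=0→t=1:
ΣP(t=1)Q(t=0) = 2×343 + 3×23 + 2×311 = 686 + 69 + 622 = 1377
ΣP(t=0)Q(t=0) = 2×343 + 3×23 + 2×311 = 686 + 69 + 622 = 1377
link = 1377/1377 = 1.000000
Link t=1→t=2:
ΣP(t=2)Q(t=1) = 2×306 + 4×22 + 2×258 = 612 + 88 + 516 = 1216
ΣP(t=1)Q(t=1) = 2×306 + 3×22 + 2×258 = 612 + 66 + 516 = 1194
link = 1216/1194 = 1.018425
Link t=2→t=3:
ΣP(t=3)Q(t=2) = 2×312 + 5×25 + 2×225 = 624 + 125 + 450 = 1199
ΣP(t=2)Q(t=2) = 2×312 + 4×25 + 2×225 = 624 + 100 + 450 = 1174
link = 1199/1174 = 1.021295
Chained index = 100 × 1.000000 × 1.018425 × 1.021295 = 104.0113

104.01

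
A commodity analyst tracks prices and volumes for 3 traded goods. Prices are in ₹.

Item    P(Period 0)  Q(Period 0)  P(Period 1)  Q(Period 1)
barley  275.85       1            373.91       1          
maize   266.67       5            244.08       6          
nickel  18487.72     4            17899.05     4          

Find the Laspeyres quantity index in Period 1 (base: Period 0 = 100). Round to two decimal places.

100.35

Laspeyres quantity index uses base-period prices as weights.
ΣP(Period 0)·Q(Period 1) = 275.85×1 + 266.67×6 + 18487.72×4 = 275.85 + 1600.02 + 73950.88 = 75826.75
ΣP(Period 0)·Q(Period 0) = 275.85×1 + 266.67×5 + 18487.72×4 = 275.85 + 1333.35 + 73950.88 = 75560.08
Index = 75826.75 / 75560.08 × 100 = 100.3529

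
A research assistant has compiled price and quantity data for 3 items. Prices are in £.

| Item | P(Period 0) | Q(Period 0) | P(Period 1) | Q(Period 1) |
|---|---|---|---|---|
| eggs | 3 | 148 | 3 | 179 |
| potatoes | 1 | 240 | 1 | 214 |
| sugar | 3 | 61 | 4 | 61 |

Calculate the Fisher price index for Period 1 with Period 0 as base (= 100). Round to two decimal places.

106.78

Laspeyres component (base-period weights):
ΣP(Period 1)Q(Period 0) = 3×148 + 1×240 + 4×61 = 444 + 240 + 244 = 928
ΣP(Period 0)Q(Period 0) = 3×148 + 1×240 + 3×61 = 444 + 240 + 183 = 867
L = 928 / 867 × 100 = 107.0358
Paasche component (current-period weights):
ΣP(Period 1)Q(Period 1) = 3×179 + 1×214 + 4×61 = 537 + 214 + 244 = 995
ΣP(Period 0)Q(Period 1) = 3×179 + 1×214 + 3×61 = 537 + 214 + 183 = 934
P = 995 / 934 × 100 = 106.5310
Fisher = √(L × P) = √(107.0358 × 106.5310) = 106.7831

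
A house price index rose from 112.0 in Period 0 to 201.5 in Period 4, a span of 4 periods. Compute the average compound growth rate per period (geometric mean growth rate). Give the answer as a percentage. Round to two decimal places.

Growth factor = (201.5/112.0)^(1/4) = (1.799107)^(1/4) = 1.158149
Growth rate = 1.158149 − 1 = 0.158149 = 15.8149%

15.81%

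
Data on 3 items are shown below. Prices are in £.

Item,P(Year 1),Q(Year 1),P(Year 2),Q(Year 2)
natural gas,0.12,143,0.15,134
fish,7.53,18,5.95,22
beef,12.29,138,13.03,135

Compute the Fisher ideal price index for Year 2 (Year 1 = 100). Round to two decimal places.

103.99

Laspeyres component (base-period weights):
ΣP(Year 2)Q(Year 1) = 0.15×143 + 5.95×18 + 13.03×138 = 21.45 + 107.1 + 1798.14 = 1926.69
ΣP(Year 1)Q(Year 1) = 0.12×143 + 7.53×18 + 12.29×138 = 17.16 + 135.54 + 1696.02 = 1848.72
L = 1926.69 / 1848.72 × 100 = 104.2175
Paasche component (current-period weights):
ΣP(Year 2)Q(Year 2) = 0.15×134 + 5.95×22 + 13.03×135 = 20.1 + 130.9 + 1759.05 = 1910.05
ΣP(Year 1)Q(Year 2) = 0.12×134 + 7.53×22 + 12.29×135 = 16.08 + 165.66 + 1659.15 = 1840.89
P = 1910.05 / 1840.89 × 100 = 103.7569
Fisher = √(L × P) = √(104.2175 × 103.7569) = 103.9869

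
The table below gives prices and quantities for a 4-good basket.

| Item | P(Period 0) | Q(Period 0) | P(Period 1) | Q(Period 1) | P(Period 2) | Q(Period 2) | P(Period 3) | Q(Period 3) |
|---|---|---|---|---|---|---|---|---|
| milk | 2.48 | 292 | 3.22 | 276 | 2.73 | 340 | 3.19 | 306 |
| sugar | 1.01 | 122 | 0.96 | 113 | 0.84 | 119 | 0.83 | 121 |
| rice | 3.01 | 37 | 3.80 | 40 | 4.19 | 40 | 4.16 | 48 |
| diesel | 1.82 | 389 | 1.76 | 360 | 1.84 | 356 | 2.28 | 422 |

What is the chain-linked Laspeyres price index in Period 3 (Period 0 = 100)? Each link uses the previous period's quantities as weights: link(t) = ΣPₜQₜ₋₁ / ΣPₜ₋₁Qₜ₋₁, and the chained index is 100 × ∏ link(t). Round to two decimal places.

124.19

Link Period 0→Period 1:
ΣP(Period 1)Q(Period 0) = 3.22×292 + 0.96×122 + 3.80×37 + 1.76×389 = 940.24 + 117.12 + 140.6 + 684.64 = 1882.6
ΣP(Period 0)Q(Period 0) = 2.48×292 + 1.01×122 + 3.01×37 + 1.82×389 = 724.16 + 123.22 + 111.37 + 707.98 = 1666.73
link = 1882.6/1666.73 = 1.129517
Link Period 1→Period 2:
ΣP(Period 2)Q(Period 1) = 2.73×276 + 0.84×113 + 4.19×40 + 1.84×360 = 753.48 + 94.92 + 167.6 + 662.4 = 1678.4
ΣP(Period 1)Q(Period 1) = 3.22×276 + 0.96×113 + 3.80×40 + 1.76×360 = 888.72 + 108.48 + 152 + 633.6 = 1782.8
link = 1678.4/1782.8 = 0.941440
Link Period 2→Period 3:
ΣP(Period 3)Q(Period 2) = 3.19×340 + 0.83×119 + 4.16×40 + 2.28×356 = 1084.6 + 98.77 + 166.4 + 811.68 = 2161.45
ΣP(Period 2)Q(Period 2) = 2.73×340 + 0.84×119 + 4.19×40 + 1.84×356 = 928.2 + 99.96 + 167.6 + 655.04 = 1850.8
link = 2161.45/1850.8 = 1.167846
Chained index = 100 × 1.129517 × 0.941440 × 1.167846 = 124.1856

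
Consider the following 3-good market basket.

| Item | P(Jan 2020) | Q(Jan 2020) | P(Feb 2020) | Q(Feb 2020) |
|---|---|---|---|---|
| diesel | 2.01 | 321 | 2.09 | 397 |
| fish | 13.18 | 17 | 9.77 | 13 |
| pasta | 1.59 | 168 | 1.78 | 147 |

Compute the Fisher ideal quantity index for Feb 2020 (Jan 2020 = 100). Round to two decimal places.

Laspeyres component (base-period weights):
ΣP(Jan 2020)Q(Feb 2020) = 2.01×397 + 13.18×13 + 1.59×147 = 797.97 + 171.34 + 233.73 = 1203.04
ΣP(Jan 2020)Q(Jan 2020) = 2.01×321 + 13.18×17 + 1.59×168 = 645.21 + 224.06 + 267.12 = 1136.39
L = 1203.04 / 1136.39 × 100 = 105.8651
Paasche component (current-period weights):
ΣP(Feb 2020)Q(Feb 2020) = 2.09×397 + 9.77×13 + 1.78×147 = 829.73 + 127.01 + 261.66 = 1218.4
ΣP(Feb 2020)Q(Jan 2020) = 2.09×321 + 9.77×17 + 1.78×168 = 670.89 + 166.09 + 299.04 = 1136.02
P = 1218.4 / 1136.02 × 100 = 107.2516
Fisher = √(L × P) = √(105.8651 × 107.2516) = 106.5561

106.56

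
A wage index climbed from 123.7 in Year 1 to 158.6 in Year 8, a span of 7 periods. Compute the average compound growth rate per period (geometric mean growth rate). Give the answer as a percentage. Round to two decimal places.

3.61%

Growth factor = (158.6/123.7)^(1/7) = (1.282134)^(1/7) = 1.036142
Growth rate = 1.036142 − 1 = 0.036142 = 3.6142%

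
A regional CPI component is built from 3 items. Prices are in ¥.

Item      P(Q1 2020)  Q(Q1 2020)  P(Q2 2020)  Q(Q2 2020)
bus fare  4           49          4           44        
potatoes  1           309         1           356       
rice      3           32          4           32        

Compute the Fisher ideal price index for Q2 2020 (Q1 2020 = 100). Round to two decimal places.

105.21

Laspeyres component (base-period weights):
ΣP(Q2 2020)Q(Q1 2020) = 4×49 + 1×309 + 4×32 = 196 + 309 + 128 = 633
ΣP(Q1 2020)Q(Q1 2020) = 4×49 + 1×309 + 3×32 = 196 + 309 + 96 = 601
L = 633 / 601 × 100 = 105.3245
Paasche component (current-period weights):
ΣP(Q2 2020)Q(Q2 2020) = 4×44 + 1×356 + 4×32 = 176 + 356 + 128 = 660
ΣP(Q1 2020)Q(Q2 2020) = 4×44 + 1×356 + 3×32 = 176 + 356 + 96 = 628
P = 660 / 628 × 100 = 105.0955
Fisher = √(L × P) = √(105.3245 × 105.0955) = 105.2099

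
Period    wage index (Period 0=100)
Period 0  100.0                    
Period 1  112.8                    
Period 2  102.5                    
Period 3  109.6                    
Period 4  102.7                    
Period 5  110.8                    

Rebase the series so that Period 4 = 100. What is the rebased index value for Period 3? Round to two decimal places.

106.72

Rebased(Period 3) = 109.6 / 102.7 × 100 = 106.7186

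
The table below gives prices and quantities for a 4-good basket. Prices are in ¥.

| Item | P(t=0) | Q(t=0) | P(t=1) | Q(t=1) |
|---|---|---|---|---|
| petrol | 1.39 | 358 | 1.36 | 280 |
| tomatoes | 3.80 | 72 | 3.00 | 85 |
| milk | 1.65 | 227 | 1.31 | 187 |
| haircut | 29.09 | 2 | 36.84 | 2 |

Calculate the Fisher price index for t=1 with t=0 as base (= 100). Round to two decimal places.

88.83

Laspeyres component (base-period weights):
ΣP(t=1)Q(t=0) = 1.36×358 + 3.00×72 + 1.31×227 + 36.84×2 = 486.88 + 216 + 297.37 + 73.68 = 1073.93
ΣP(t=0)Q(t=0) = 1.39×358 + 3.80×72 + 1.65×227 + 29.09×2 = 497.62 + 273.6 + 374.55 + 58.18 = 1203.95
L = 1073.93 / 1203.95 × 100 = 89.2005
Paasche component (current-period weights):
ΣP(t=1)Q(t=1) = 1.36×280 + 3.00×85 + 1.31×187 + 36.84×2 = 380.8 + 255 + 244.97 + 73.68 = 954.45
ΣP(t=0)Q(t=1) = 1.39×280 + 3.80×85 + 1.65×187 + 29.09×2 = 389.2 + 323 + 308.55 + 58.18 = 1078.93
P = 954.45 / 1078.93 × 100 = 88.4626
Fisher = √(L × P) = √(89.2005 × 88.4626) = 88.8308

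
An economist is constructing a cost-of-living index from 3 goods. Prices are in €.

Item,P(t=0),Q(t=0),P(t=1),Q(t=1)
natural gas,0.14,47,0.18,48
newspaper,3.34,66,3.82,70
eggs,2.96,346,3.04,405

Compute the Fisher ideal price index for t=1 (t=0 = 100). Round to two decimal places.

104.81

Laspeyres component (base-period weights):
ΣP(t=1)Q(t=0) = 0.18×47 + 3.82×66 + 3.04×346 = 8.46 + 252.12 + 1051.84 = 1312.42
ΣP(t=0)Q(t=0) = 0.14×47 + 3.34×66 + 2.96×346 = 6.58 + 220.44 + 1024.16 = 1251.18
L = 1312.42 / 1251.18 × 100 = 104.8946
Paasche component (current-period weights):
ΣP(t=1)Q(t=1) = 0.18×48 + 3.82×70 + 3.04×405 = 8.64 + 267.4 + 1231.2 = 1507.24
ΣP(t=0)Q(t=1) = 0.14×48 + 3.34×70 + 2.96×405 = 6.72 + 233.8 + 1198.8 = 1439.32
P = 1507.24 / 1439.32 × 100 = 104.7189
Fisher = √(L × P) = √(104.8946 × 104.7189) = 104.8067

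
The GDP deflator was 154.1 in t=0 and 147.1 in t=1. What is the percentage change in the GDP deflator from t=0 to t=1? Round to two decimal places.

Change = (147.1 − 154.1) / 154.1 × 100
       = -7.0 / 154.1 × 100 = -4.5425%

-4.54%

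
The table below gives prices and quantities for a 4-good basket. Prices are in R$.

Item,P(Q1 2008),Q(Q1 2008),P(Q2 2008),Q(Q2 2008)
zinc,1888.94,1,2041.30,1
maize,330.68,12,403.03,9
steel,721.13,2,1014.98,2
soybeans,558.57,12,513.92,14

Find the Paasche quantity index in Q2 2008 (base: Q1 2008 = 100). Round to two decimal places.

98.80

Paasche quantity index uses current-period prices as weights.
ΣP(Q2 2008)·Q(Q2 2008) = 2041.30×1 + 403.03×9 + 1014.98×2 + 513.92×14 = 2041.3 + 3627.27 + 2029.96 + 7194.88 = 14893.41
ΣP(Q2 2008)·Q(Q1 2008) = 2041.30×1 + 403.03×12 + 1014.98×2 + 513.92×12 = 2041.3 + 4836.36 + 2029.96 + 6167.04 = 15074.66
Index = 14893.41 / 15074.66 × 100 = 98.7977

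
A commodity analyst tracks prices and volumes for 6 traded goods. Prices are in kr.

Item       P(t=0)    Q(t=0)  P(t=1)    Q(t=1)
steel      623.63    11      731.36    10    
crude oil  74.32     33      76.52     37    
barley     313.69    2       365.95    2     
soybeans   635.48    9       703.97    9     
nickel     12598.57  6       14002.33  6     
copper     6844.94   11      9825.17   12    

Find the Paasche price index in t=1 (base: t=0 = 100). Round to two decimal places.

Paasche price index uses current-period quantities as weights.
ΣP(t=1)·Q(t=1) = 731.36×10 + 76.52×37 + 365.95×2 + 703.97×9 + 14002.33×6 + 9825.17×12 = 7313.6 + 2831.24 + 731.9 + 6335.73 + 84013.98 + 117902.04 = 219128.49
ΣP(t=0)·Q(t=1) = 623.63×10 + 74.32×37 + 313.69×2 + 635.48×9 + 12598.57×6 + 6844.94×12 = 6236.3 + 2749.84 + 627.38 + 5719.32 + 75591.42 + 82139.28 = 173063.54
Index = 219128.49 / 173063.54 × 100 = 126.6174

126.62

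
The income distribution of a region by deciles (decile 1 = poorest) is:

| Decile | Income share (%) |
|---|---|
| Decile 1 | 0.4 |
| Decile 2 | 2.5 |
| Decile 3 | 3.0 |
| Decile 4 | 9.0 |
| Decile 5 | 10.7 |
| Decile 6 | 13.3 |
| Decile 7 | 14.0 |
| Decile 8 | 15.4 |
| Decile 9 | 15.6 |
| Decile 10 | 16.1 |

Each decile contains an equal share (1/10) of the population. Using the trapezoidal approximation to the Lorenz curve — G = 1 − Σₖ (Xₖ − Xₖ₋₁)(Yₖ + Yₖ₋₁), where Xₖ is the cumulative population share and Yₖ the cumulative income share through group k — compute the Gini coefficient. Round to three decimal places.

0.313

Cumulative income shares Yₖ: 0.0040, 0.0290, 0.0590, 0.1490, 0.2560, 0.3890, 0.5290, 0.6830, 0.8390, 1.0000
Σ (Xₖ−Xₖ₋₁)(Yₖ+Yₖ₋₁) = (1/10)(0.0040+0.0000) + (1/10)(0.0290+0.0040) + (1/10)(0.0590+0.0290) + (1/10)(0.1490+0.0590) + (1/10)(0.2560+0.1490) + (1/10)(0.3890+0.2560) + (1/10)(0.5290+0.3890) + (1/10)(0.6830+0.5290) + (1/10)(0.8390+0.6830) + (1/10)(1.0000+0.8390)
  = 0.0004 + 0.0033 + 0.0088 + 0.0208 + 0.0405 + 0.0645 + 0.0918 + 0.1212 + 0.1522 + 0.1839 = 0.6874
G = 1 − 0.6874 = 0.3126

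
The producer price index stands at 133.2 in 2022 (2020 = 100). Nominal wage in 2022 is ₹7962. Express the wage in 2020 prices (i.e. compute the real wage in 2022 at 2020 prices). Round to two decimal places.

Real = Nominal ÷ (Index/100) = 7962 ÷ (133.2/100)
     = 7962 ÷ 1.332 = 5977.4775

5977.48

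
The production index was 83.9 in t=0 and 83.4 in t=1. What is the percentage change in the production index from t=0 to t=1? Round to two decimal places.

-0.60%

Change = (83.4 − 83.9) / 83.9 × 100
       = -0.5 / 83.9 × 100 = -0.5959%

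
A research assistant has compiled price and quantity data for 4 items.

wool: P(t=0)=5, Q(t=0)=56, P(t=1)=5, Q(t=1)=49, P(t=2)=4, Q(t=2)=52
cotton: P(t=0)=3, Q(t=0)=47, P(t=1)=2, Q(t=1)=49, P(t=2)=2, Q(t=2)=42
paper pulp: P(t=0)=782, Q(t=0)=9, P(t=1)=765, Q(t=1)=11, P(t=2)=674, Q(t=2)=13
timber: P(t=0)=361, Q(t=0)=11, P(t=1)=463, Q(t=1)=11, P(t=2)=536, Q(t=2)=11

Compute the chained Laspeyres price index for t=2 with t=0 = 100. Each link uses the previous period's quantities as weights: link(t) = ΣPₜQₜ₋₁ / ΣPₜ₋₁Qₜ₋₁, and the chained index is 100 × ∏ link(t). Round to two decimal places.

Link t=0→t=1:
ΣP(t=1)Q(t=0) = 5×56 + 2×47 + 765×9 + 463×11 = 280 + 94 + 6885 + 5093 = 12352
ΣP(t=0)Q(t=0) = 5×56 + 3×47 + 782×9 + 361×11 = 280 + 141 + 7038 + 3971 = 11430
link = 12352/11430 = 1.080665
Link t=1→t=2:
ΣP(t=2)Q(t=1) = 4×49 + 2×49 + 674×11 + 536×11 = 196 + 98 + 7414 + 5896 = 13604
ΣP(t=1)Q(t=1) = 5×49 + 2×49 + 765×11 + 463×11 = 245 + 98 + 8415 + 5093 = 13851
link = 13604/13851 = 0.982167
Chained index = 100 × 1.080665 × 0.982167 = 106.1394

106.14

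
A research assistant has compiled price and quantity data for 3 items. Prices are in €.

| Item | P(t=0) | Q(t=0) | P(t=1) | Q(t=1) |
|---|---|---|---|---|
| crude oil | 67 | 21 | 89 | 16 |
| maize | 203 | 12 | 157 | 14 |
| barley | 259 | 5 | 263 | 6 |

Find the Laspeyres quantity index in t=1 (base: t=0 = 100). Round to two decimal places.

106.42

Laspeyres quantity index uses base-period prices as weights.
ΣP(t=0)·Q(t=1) = 67×16 + 203×14 + 259×6 = 1072 + 2842 + 1554 = 5468
ΣP(t=0)·Q(t=0) = 67×21 + 203×12 + 259×5 = 1407 + 2436 + 1295 = 5138
Index = 5468 / 5138 × 100 = 106.4227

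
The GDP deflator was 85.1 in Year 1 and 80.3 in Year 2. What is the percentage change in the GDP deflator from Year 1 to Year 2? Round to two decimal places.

Change = (80.3 − 85.1) / 85.1 × 100
       = -4.8 / 85.1 × 100 = -5.6404%

-5.64%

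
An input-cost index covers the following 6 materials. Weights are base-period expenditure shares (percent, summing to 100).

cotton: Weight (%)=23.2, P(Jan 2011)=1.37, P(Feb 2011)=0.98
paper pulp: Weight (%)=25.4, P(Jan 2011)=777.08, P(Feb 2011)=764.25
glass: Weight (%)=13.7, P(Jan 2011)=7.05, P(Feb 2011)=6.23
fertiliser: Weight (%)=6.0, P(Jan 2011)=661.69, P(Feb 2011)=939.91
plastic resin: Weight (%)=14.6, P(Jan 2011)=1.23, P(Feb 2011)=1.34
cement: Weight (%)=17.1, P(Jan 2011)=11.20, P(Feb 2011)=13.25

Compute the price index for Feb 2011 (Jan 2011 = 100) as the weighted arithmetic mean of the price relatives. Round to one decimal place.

cotton: 23.2 × (0.98/1.37) = 23.2 × 0.715328 = 16.5956
paper pulp: 25.4 × (764.25/777.08) = 25.4 × 0.983489 = 24.9806
glass: 13.7 × (6.23/7.05) = 13.7 × 0.883688 = 12.1065
fertiliser: 6.0 × (939.91/661.69) = 6.0 × 1.420469 = 8.5228
plastic resin: 14.6 × (1.34/1.23) = 14.6 × 1.089431 = 15.9057
cement: 17.1 × (13.25/11.20) = 17.1 × 1.183036 = 20.2299
Index = Σ wᵢ·(p₁ᵢ/p₀ᵢ) = 16.5956 + 24.9806 + 12.1065 + 8.5228 + 15.9057 + 20.2299 = 98.3412

98.3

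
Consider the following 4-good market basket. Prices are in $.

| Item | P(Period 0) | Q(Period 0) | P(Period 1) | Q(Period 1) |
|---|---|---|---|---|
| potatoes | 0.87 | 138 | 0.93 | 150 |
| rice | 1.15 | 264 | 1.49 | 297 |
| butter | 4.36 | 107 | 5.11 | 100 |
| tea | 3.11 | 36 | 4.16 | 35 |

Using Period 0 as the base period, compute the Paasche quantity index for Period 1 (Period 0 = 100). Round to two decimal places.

Paasche quantity index uses current-period prices as weights.
ΣP(Period 1)·Q(Period 1) = 0.93×150 + 1.49×297 + 5.11×100 + 4.16×35 = 139.5 + 442.53 + 511 + 145.6 = 1238.63
ΣP(Period 1)·Q(Period 0) = 0.93×138 + 1.49×264 + 5.11×107 + 4.16×36 = 128.34 + 393.36 + 546.77 + 149.76 = 1218.23
Index = 1238.63 / 1218.23 × 100 = 101.6746

101.67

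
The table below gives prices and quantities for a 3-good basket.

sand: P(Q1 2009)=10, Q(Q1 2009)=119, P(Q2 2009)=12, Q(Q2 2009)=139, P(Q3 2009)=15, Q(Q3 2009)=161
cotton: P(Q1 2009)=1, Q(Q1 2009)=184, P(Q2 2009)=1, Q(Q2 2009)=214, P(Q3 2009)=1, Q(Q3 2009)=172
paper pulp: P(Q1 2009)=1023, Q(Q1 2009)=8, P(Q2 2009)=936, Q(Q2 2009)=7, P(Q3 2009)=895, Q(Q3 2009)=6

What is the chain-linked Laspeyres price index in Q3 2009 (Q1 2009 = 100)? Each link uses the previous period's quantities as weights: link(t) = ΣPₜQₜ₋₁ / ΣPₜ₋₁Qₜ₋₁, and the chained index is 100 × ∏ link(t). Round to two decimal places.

Link Q1 2009→Q2 2009:
ΣP(Q2 2009)Q(Q1 2009) = 12×119 + 1×184 + 936×8 = 1428 + 184 + 7488 = 9100
ΣP(Q1 2009)Q(Q1 2009) = 10×119 + 1×184 + 1023×8 = 1190 + 184 + 8184 = 9558
link = 9100/9558 = 0.952082
Link Q2 2009→Q3 2009:
ΣP(Q3 2009)Q(Q2 2009) = 15×139 + 1×214 + 895×7 = 2085 + 214 + 6265 = 8564
ΣP(Q2 2009)Q(Q2 2009) = 12×139 + 1×214 + 936×7 = 1668 + 214 + 6552 = 8434
link = 8564/8434 = 1.015414
Chained index = 100 × 0.952082 × 1.015414 = 96.6757

96.68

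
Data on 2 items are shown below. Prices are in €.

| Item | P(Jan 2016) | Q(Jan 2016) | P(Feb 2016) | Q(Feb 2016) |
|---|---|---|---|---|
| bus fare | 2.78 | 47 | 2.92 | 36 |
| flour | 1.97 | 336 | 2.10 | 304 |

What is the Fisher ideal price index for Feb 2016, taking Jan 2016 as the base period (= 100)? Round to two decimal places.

Laspeyres component (base-period weights):
ΣP(Feb 2016)Q(Jan 2016) = 2.92×47 + 2.10×336 = 137.24 + 705.6 = 842.84
ΣP(Jan 2016)Q(Jan 2016) = 2.78×47 + 1.97×336 = 130.66 + 661.92 = 792.58
L = 842.84 / 792.58 × 100 = 106.3413
Paasche component (current-period weights):
ΣP(Feb 2016)Q(Feb 2016) = 2.92×36 + 2.10×304 = 105.12 + 638.4 = 743.52
ΣP(Jan 2016)Q(Feb 2016) = 2.78×36 + 1.97×304 = 100.08 + 598.88 = 698.96
P = 743.52 / 698.96 × 100 = 106.3752
Fisher = √(L × P) = √(106.3413 × 106.3752) = 106.3582

106.36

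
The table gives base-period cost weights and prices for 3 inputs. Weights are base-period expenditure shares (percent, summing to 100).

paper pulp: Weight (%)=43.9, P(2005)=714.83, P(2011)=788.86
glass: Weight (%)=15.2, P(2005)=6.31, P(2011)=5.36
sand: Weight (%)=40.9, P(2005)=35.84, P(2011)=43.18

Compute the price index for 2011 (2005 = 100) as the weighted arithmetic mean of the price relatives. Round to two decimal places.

paper pulp: 43.9 × (788.86/714.83) = 43.9 × 1.103563 = 48.4464
glass: 15.2 × (5.36/6.31) = 15.2 × 0.849445 = 12.9116
sand: 40.9 × (43.18/35.84) = 40.9 × 1.204799 = 49.2763
Index = Σ wᵢ·(p₁ᵢ/p₀ᵢ) = 48.4464 + 12.9116 + 49.2763 = 110.6343

110.63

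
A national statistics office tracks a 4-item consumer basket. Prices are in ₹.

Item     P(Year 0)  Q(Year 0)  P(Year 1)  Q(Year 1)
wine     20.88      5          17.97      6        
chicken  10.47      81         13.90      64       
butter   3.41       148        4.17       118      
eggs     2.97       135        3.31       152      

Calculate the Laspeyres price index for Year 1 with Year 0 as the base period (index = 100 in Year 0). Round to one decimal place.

122.7

Laspeyres price index uses base-period quantities as weights.
ΣP(Year 1)·Q(Year 0) = 17.97×5 + 13.90×81 + 4.17×148 + 3.31×135 = 89.85 + 1125.9 + 617.16 + 446.85 = 2279.76
ΣP(Year 0)·Q(Year 0) = 20.88×5 + 10.47×81 + 3.41×148 + 2.97×135 = 104.4 + 848.07 + 504.68 + 400.95 = 1858.1
Index = 2279.76 / 1858.1 × 100 = 122.6931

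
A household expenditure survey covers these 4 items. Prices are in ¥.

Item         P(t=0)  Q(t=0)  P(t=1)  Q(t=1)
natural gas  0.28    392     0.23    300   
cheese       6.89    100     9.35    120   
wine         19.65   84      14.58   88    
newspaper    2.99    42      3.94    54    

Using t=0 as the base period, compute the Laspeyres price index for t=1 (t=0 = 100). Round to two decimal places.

Laspeyres price index uses base-period quantities as weights.
ΣP(t=1)·Q(t=0) = 0.23×392 + 9.35×100 + 14.58×84 + 3.94×42 = 90.16 + 935 + 1224.72 + 165.48 = 2415.36
ΣP(t=0)·Q(t=0) = 0.28×392 + 6.89×100 + 19.65×84 + 2.99×42 = 109.76 + 689 + 1650.6 + 125.58 = 2574.94
Index = 2415.36 / 2574.94 × 100 = 93.8026

93.80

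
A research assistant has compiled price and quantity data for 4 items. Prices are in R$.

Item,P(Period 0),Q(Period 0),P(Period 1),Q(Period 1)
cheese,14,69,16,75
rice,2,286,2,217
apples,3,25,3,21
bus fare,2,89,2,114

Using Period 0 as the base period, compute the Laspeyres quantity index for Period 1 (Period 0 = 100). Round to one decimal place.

99.1

Laspeyres quantity index uses base-period prices as weights.
ΣP(Period 0)·Q(Period 1) = 14×75 + 2×217 + 3×21 + 2×114 = 1050 + 434 + 63 + 228 = 1775
ΣP(Period 0)·Q(Period 0) = 14×69 + 2×286 + 3×25 + 2×89 = 966 + 572 + 75 + 178 = 1791
Index = 1775 / 1791 × 100 = 99.1066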